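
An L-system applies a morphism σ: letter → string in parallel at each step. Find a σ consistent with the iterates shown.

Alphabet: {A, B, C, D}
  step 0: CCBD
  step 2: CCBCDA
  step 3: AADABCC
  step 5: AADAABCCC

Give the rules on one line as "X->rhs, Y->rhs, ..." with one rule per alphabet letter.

  step 2 ⇒ step 3: CCBCDA ⇒ A·A·D·A·BC·C
    A ↦ C
    B ↦ D
    C ↦ A
    D ↦ BC

A->C, B->D, C->A, D->BC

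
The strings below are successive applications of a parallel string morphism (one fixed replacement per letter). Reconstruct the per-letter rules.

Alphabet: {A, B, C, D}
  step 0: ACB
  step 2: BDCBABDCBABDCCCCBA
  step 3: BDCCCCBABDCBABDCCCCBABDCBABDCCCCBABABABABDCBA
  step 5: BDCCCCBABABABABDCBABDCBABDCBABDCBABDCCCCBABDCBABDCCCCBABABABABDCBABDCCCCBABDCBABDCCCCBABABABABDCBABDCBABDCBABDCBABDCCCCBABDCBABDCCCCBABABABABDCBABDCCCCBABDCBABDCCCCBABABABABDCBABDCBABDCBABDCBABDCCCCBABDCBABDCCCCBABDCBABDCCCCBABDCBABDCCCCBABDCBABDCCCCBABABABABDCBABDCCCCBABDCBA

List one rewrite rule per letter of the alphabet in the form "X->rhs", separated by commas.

A->BA, B->BDC, C->BA, D->CCC

  step 2 ⇒ step 3: BDCBABDCBABDCCCCBA ⇒ BDC·CCC·BA·BDC·BA·BDC·CCC·BA·BDC·BA·BDC·CCC·BA·BA·BA·BA·BDC·BA
    A ↦ BA
    B ↦ BDC
    C ↦ BA
    D ↦ CCC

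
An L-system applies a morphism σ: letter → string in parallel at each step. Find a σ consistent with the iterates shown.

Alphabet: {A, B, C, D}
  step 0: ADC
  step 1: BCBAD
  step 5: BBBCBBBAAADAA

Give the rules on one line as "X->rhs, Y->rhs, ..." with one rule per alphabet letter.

  step 0 ⇒ step 1: ADC ⇒ B·CB·AD
    A ↦ B
    C ↦ AD
    D ↦ CB
    B ↦ A  (constrained at step 1)

A->B, B->A, C->AD, D->CB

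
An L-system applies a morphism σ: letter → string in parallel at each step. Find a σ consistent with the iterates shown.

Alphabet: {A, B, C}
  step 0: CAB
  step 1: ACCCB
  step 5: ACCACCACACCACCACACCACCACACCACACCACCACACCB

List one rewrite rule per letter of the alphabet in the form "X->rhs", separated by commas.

  step 0 ⇒ step 1: CAB ⇒ AC·C·CB
    A ↦ C
    B ↦ CB
    C ↦ AC

A->C, B->CB, C->AC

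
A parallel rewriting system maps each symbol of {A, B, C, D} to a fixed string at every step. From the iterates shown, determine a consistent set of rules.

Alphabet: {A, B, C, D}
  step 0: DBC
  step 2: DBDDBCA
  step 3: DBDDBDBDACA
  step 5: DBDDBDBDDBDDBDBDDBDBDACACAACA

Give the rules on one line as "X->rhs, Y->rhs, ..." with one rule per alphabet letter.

  step 2 ⇒ step 3: DBDDBCA ⇒ DB·D·DB·DB·D·A·CA
    A ↦ CA
    B ↦ D
    C ↦ A
    D ↦ DB

A->CA, B->D, C->A, D->DB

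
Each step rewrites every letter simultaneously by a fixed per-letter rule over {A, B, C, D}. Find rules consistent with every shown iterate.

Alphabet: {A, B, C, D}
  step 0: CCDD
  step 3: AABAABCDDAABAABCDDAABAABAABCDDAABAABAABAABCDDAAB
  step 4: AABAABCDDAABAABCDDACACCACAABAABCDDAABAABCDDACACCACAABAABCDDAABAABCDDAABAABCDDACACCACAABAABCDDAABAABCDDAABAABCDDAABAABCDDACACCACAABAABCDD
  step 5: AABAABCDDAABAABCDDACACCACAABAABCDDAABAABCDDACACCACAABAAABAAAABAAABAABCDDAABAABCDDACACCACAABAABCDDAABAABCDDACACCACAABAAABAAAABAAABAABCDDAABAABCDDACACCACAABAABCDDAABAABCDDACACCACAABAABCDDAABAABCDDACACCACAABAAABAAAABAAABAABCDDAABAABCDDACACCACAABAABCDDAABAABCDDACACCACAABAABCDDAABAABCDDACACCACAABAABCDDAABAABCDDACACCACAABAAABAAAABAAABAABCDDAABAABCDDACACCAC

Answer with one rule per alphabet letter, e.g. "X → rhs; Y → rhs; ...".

  step 4 ⇒ step 5: AABAABCDDAABAABCDDACACCACAABAABCDDAABAABCDDACACCACAABAABCDDAABAABCDDAABAABCDDACACCACAABAABCDDAABAABCDDAABAABCDDAABAABCDDACACCACAABAABCDD ⇒ AAB·AAB·CDD·AAB·AAB·CDD·A·CAC·CAC·AAB·AAB·CDD·AAB·AAB·CDD·A·CAC·CAC·AAB·A·AAB·A·A·AAB·A·AAB·AAB·CDD·AAB·AAB·CDD·A·CAC·CAC·AAB·AAB·CDD·AAB·AAB·CDD·A·CAC·CAC·AAB·A·AAB·A·A·AAB·A·AAB·AAB·CDD·AAB·AAB·CDD·A·CAC·CAC·AAB·AAB·CDD·AAB·AAB·CDD·A·CAC·CAC·AAB·AAB·CDD·AAB·AAB·CDD·A·CAC·CAC·AAB·A·AAB·A·A·AAB·A·AAB·AAB·CDD·AAB·AAB·CDD·A·CAC·CAC·AAB·AAB·CDD·AAB·AAB·CDD·A·CAC·CAC·AAB·AAB·CDD·AAB·AAB·CDD·A·CAC·CAC·AAB·AAB·CDD·AAB·AAB·CDD·A·CAC·CAC·AAB·A·AAB·A·A·AAB·A·AAB·AAB·CDD·AAB·AAB·CDD·A·CAC·CAC
    A ↦ AAB
    B ↦ CDD
    C ↦ A
    D ↦ CAC

A->AAB, B->CDD, C->A, D->CAC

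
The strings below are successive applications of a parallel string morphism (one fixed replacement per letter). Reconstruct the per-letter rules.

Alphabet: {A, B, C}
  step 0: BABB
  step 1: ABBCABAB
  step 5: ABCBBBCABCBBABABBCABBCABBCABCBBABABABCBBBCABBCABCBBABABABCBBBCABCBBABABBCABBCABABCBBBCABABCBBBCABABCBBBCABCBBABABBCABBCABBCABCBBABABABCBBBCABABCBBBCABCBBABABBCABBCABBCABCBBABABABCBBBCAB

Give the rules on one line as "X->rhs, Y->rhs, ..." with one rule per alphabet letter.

  step 0 ⇒ step 1: BABB ⇒ AB·BC·AB·AB
    A ↦ BC
    B ↦ AB
    C ↦ CBB  (constrained at step 1)

A->BC, B->AB, C->CBB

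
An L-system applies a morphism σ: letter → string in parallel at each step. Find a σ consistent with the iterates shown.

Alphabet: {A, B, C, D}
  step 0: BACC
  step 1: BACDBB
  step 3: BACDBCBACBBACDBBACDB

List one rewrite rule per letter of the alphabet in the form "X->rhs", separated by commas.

  step 0 ⇒ step 1: BACC ⇒ BAC·D·B·B
    A ↦ D
    B ↦ BAC
    C ↦ B
    D ↦ C  (constrained at step 1)

A->D, B->BAC, C->B, D->C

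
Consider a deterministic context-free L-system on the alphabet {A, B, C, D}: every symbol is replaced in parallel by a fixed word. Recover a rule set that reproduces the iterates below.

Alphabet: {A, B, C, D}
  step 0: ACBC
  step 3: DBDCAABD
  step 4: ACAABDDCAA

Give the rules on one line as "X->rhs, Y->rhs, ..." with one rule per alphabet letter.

  step 3 ⇒ step 4: DBDCAABD ⇒ A·CA·A·B·D·D·CA·A
    A ↦ D
    B ↦ CA
    C ↦ B
    D ↦ A

A->D, B->CA, C->B, D->A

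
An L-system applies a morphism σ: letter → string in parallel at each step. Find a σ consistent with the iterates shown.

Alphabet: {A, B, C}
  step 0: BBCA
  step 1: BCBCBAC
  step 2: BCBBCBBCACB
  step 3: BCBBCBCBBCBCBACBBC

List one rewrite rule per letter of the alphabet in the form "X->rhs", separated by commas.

  step 2 ⇒ step 3: BCBBCBBCACB ⇒ BC·B·BC·BC·B·BC·BC·B·AC·B·BC
    A ↦ AC
    B ↦ BC
    C ↦ B

A->AC, B->BC, C->B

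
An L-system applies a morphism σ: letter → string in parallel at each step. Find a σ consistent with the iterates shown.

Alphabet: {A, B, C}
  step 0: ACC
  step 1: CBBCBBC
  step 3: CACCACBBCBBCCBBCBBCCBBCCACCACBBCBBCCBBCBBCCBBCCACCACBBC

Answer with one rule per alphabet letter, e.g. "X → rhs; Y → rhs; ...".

  step 0 ⇒ step 1: ACC ⇒ C·BBC·BBC
    A ↦ C
    C ↦ BBC
    B ↦ CAC  (constrained at step 1)

A->C, B->CAC, C->BBC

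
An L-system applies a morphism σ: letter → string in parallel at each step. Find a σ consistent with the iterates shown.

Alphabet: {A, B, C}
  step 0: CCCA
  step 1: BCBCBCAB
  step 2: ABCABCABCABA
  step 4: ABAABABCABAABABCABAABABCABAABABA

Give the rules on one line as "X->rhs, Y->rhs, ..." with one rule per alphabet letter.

A->AB, B->A, C->BC

  step 1 ⇒ step 2: BCBCBCAB ⇒ A·BC·A·BC·A·BC·AB·A
    A ↦ AB
    B ↦ A
    C ↦ BC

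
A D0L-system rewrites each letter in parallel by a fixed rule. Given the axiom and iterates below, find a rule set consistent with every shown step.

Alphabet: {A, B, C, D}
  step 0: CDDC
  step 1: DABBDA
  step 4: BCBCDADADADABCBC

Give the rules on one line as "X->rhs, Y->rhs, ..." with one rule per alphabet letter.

A->C, B->DA, C->DA, D->B

  step 0 ⇒ step 1: CDDC ⇒ DA·B·B·DA
    C ↦ DA
    D ↦ B
    A ↦ C  (constrained at step 1)
    B ↦ DA  (constrained at step 1)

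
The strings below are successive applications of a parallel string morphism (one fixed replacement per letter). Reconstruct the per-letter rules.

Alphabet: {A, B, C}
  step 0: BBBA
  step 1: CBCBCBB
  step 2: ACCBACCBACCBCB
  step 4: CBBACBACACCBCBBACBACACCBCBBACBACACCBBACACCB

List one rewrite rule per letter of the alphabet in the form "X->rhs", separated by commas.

  step 1 ⇒ step 2: CBCBCBB ⇒ AC·CB·AC·CB·AC·CB·CB
    B ↦ CB
    C ↦ AC
  step 0 ⇒ step 1: BBBA ⇒ CB·CB·CB·B
    A ↦ B

A->B, B->CB, C->AC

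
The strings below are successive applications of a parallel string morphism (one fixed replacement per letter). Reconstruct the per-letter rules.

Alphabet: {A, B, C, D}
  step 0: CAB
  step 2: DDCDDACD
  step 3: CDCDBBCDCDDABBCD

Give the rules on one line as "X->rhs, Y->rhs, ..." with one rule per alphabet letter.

  step 2 ⇒ step 3: DDCDDACD ⇒ CD·CD·BB·CD·CD·DA·BB·CD
    A ↦ DA
    C ↦ BB
    D ↦ CD
    B ↦ D  (constrained at step 0)

A->DA, B->D, C->BB, D->CD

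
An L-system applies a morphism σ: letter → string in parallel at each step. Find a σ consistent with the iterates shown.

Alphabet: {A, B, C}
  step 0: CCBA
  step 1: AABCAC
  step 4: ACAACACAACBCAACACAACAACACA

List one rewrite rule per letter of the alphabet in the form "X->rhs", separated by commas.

A->AC, B->BC, C->A

  step 0 ⇒ step 1: CCBA ⇒ A·A·BC·AC
    A ↦ AC
    B ↦ BC
    C ↦ A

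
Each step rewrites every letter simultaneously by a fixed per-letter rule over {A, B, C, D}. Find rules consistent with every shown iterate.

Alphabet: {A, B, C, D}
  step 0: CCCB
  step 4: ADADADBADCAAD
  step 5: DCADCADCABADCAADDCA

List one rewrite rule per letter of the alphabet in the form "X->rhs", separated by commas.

A->D, B->BA, C->A, D->CA

  step 4 ⇒ step 5: ADADADBADCAAD ⇒ D·CA·D·CA·D·CA·BA·D·CA·A·D·D·CA
    A ↦ D
    B ↦ BA
    C ↦ A
    D ↦ CA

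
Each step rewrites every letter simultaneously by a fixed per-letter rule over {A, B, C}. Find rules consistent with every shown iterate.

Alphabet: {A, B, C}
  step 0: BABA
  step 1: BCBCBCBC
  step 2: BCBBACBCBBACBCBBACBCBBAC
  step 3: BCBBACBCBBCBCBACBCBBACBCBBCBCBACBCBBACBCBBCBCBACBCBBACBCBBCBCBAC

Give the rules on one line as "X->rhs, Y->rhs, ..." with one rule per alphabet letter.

  step 2 ⇒ step 3: BCBBACBCBBACBCBBACBCBBAC ⇒ BCB·BAC·BCB·BCB·C·BAC·BCB·BAC·BCB·BCB·C·BAC·BCB·BAC·BCB·BCB·C·BAC·BCB·BAC·BCB·BCB·C·BAC
    A ↦ C
    B ↦ BCB
    C ↦ BAC

A->C, B->BCB, C->BAC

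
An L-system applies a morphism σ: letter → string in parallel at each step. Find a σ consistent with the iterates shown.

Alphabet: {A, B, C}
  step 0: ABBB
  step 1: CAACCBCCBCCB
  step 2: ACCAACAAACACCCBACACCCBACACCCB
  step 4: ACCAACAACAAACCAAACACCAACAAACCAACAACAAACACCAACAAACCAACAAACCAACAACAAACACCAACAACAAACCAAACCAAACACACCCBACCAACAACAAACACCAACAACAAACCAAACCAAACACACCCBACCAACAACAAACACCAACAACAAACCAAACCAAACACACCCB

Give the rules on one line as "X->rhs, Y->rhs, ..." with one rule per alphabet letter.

  step 1 ⇒ step 2: CAACCBCCBCCB ⇒ AC·CAA·CAA·AC·AC·CCB·AC·AC·CCB·AC·AC·CCB
    A ↦ CAA
    B ↦ CCB
    C ↦ AC

A->CAA, B->CCB, C->AC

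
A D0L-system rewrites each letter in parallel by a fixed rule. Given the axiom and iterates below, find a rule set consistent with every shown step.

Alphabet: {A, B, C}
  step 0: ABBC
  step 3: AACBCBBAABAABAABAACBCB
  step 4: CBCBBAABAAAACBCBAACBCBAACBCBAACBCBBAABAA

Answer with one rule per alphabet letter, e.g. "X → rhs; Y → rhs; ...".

A->CB, B->AA, C->B

  step 3 ⇒ step 4: AACBCBBAABAABAABAACBCB ⇒ CB·CB·B·AA·B·AA·AA·CB·CB·AA·CB·CB·AA·CB·CB·AA·CB·CB·B·AA·B·AA
    A ↦ CB
    B ↦ AA
    C ↦ B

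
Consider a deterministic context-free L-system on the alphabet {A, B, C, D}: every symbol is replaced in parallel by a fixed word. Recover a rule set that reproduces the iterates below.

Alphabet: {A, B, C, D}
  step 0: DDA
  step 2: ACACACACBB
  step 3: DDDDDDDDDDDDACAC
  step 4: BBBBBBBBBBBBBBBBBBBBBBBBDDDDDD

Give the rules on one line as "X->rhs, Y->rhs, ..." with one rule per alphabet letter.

A->D, B->AC, C->DD, D->BB

  step 3 ⇒ step 4: DDDDDDDDDDDDACAC ⇒ BB·BB·BB·BB·BB·BB·BB·BB·BB·BB·BB·BB·D·DD·D·DD
    A ↦ D
    C ↦ DD
    D ↦ BB
  step 2 ⇒ step 3: ACACACACBB ⇒ D·DD·D·DD·D·DD·D·DD·AC·AC
    B ↦ AC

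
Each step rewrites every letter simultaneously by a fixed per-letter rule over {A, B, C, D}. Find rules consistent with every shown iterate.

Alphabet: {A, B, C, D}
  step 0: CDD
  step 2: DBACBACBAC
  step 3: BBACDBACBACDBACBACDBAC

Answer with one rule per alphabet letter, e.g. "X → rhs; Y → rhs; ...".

A->DB, B->BAC, C->AC, D->B

  step 2 ⇒ step 3: DBACBACBAC ⇒ B·BAC·DB·AC·BAC·DB·AC·BAC·DB·AC
    A ↦ DB
    B ↦ BAC
    C ↦ AC
    D ↦ B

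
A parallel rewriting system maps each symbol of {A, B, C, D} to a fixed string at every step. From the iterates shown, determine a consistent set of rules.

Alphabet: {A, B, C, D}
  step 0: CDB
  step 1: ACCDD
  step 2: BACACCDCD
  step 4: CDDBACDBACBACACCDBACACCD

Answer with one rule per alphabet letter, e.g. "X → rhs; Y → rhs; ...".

A->B, B->D, C->AC, D->CD

  step 1 ⇒ step 2: ACCDD ⇒ B·AC·AC·CD·CD
    A ↦ B
    C ↦ AC
    D ↦ CD
  step 0 ⇒ step 1: CDB ⇒ AC·CD·D
    B ↦ D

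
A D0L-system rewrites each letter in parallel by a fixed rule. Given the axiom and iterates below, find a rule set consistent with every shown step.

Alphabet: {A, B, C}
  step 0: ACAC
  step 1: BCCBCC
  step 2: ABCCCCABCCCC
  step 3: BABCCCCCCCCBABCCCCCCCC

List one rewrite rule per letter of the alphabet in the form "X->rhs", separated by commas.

A->B, B->AB, C->CC

  step 2 ⇒ step 3: ABCCCCABCCCC ⇒ B·AB·CC·CC·CC·CC·B·AB·CC·CC·CC·CC
    A ↦ B
    B ↦ AB
    C ↦ CC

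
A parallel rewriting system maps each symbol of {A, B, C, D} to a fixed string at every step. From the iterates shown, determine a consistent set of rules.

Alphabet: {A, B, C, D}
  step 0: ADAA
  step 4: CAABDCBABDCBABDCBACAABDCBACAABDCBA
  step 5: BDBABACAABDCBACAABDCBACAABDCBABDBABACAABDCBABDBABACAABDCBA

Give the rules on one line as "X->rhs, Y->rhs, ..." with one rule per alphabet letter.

A->BA, B->C, C->BD, D->AA

  step 4 ⇒ step 5: CAABDCBABDCBABDCBACAABDCBACAABDCBA ⇒ BD·BA·BA·C·AA·BD·C·BA·C·AA·BD·C·BA·C·AA·BD·C·BA·BD·BA·BA·C·AA·BD·C·BA·BD·BA·BA·C·AA·BD·C·BA
    A ↦ BA
    B ↦ C
    C ↦ BD
    D ↦ AA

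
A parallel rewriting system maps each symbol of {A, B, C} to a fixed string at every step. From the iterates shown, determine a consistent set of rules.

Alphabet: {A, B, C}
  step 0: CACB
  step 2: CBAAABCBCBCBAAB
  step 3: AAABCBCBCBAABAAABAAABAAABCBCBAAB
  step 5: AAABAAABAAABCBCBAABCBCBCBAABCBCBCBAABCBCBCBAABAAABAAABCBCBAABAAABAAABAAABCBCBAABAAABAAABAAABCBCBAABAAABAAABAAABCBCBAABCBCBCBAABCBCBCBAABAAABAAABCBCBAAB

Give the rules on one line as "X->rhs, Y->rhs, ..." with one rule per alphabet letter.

A->CB, B->AAB, C->A

  step 2 ⇒ step 3: CBAAABCBCBCBAAB ⇒ A·AAB·CB·CB·CB·AAB·A·AAB·A·AAB·A·AAB·CB·CB·AAB
    A ↦ CB
    B ↦ AAB
    C ↦ A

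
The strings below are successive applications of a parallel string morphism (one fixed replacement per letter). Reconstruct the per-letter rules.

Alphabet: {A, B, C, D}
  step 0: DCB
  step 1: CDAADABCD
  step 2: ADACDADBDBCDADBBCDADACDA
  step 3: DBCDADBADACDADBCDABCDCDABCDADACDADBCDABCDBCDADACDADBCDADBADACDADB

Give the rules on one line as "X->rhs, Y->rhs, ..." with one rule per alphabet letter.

  step 2 ⇒ step 3: ADACDADBDBCDADBBCDADACDA ⇒ DB·CDA·DB·ADA·CDA·DB·CDA·BCD·CDA·BCD·ADA·CDA·DB·CDA·BCD·BCD·ADA·CDA·DB·CDA·DB·ADA·CDA·DB
    A ↦ DB
    B ↦ BCD
    C ↦ ADA
    D ↦ CDA

A->DB, B->BCD, C->ADA, D->CDA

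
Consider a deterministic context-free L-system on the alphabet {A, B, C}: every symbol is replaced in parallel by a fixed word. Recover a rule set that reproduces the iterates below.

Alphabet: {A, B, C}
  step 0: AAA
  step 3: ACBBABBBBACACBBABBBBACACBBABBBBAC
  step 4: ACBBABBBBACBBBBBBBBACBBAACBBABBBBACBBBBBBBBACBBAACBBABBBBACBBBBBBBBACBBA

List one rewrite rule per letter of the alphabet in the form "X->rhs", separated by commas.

A->AC, B->BB, C->BBA

  step 3 ⇒ step 4: ACBBABBBBACACBBABBBBACACBBABBBBAC ⇒ AC·BBA·BB·BB·AC·BB·BB·BB·BB·AC·BBA·AC·BBA·BB·BB·AC·BB·BB·BB·BB·AC·BBA·AC·BBA·BB·BB·AC·BB·BB·BB·BB·AC·BBA
    A ↦ AC
    B ↦ BB
    C ↦ BBA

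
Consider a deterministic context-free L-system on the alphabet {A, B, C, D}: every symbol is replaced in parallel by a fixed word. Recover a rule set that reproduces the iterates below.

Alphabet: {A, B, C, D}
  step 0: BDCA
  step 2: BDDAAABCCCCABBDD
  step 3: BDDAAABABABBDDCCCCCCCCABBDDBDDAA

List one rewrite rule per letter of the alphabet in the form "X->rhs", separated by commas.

A->AB, B->BDD, C->CC, D->A

  step 2 ⇒ step 3: BDDAAABCCCCABBDD ⇒ BDD·A·A·AB·AB·AB·BDD·CC·CC·CC·CC·AB·BDD·BDD·A·A
    A ↦ AB
    B ↦ BDD
    C ↦ CC
    D ↦ A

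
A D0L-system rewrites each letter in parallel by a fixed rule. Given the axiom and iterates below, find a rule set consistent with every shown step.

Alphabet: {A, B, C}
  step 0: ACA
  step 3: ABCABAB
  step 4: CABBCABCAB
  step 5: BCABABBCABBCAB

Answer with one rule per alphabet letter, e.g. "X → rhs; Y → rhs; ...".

  step 4 ⇒ step 5: CABBCABCAB ⇒ B·C·AB·AB·B·C·AB·B·C·AB
    A ↦ C
    B ↦ AB
    C ↦ B

A->C, B->AB, C->B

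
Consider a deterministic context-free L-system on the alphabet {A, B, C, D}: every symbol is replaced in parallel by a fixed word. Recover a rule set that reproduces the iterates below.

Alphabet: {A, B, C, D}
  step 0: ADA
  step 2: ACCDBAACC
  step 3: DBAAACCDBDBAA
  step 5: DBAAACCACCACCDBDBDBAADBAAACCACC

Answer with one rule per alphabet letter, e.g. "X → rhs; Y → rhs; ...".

  step 2 ⇒ step 3: ACCDBAACC ⇒ DB·A·A·AC·C·DB·DB·A·A
    A ↦ DB
    B ↦ C
    C ↦ A
    D ↦ AC

A->DB, B->C, C->A, D->AC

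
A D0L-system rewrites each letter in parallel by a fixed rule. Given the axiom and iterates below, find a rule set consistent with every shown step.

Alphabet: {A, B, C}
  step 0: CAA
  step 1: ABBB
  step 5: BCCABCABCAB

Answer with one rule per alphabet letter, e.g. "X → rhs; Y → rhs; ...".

A->B, B->C, C->AB

  step 0 ⇒ step 1: CAA ⇒ AB·B·B
    A ↦ B
    C ↦ AB
    B ↦ C  (constrained at step 1)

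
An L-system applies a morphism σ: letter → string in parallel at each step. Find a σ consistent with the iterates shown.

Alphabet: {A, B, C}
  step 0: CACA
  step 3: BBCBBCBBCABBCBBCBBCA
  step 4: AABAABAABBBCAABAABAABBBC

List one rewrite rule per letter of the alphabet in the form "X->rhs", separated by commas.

A->BBC, B->A, C->B

  step 3 ⇒ step 4: BBCBBCBBCABBCBBCBBCA ⇒ A·A·B·A·A·B·A·A·B·BBC·A·A·B·A·A·B·A·A·B·BBC
    A ↦ BBC
    B ↦ A
    C ↦ B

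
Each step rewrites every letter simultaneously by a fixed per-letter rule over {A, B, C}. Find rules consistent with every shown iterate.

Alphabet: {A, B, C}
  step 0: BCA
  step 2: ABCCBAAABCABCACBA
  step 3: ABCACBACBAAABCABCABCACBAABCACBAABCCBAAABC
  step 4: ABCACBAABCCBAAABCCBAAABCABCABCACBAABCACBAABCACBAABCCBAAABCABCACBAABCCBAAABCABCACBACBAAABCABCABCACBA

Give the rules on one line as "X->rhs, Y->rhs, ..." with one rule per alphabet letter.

  step 3 ⇒ step 4: ABCACBACBAAABCABCABCACBAABCACBAABCCBAAABC ⇒ ABC·A·CBA·ABC·CBA·A·ABC·CBA·A·ABC·ABC·ABC·A·CBA·ABC·A·CBA·ABC·A·CBA·ABC·CBA·A·ABC·ABC·A·CBA·ABC·CBA·A·ABC·ABC·A·CBA·CBA·A·ABC·ABC·ABC·A·CBA
    A ↦ ABC
    B ↦ A
    C ↦ CBA

A->ABC, B->A, C->CBA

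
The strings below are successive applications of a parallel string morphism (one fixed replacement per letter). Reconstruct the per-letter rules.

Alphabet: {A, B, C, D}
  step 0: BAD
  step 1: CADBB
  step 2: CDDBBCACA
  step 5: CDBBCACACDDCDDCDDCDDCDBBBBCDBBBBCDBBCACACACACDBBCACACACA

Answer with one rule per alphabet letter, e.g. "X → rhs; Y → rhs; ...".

  step 1 ⇒ step 2: CADBB ⇒ CD·D·BB·CA·CA
    A ↦ D
    B ↦ CA
    C ↦ CD
    D ↦ BB

A->D, B->CA, C->CD, D->BB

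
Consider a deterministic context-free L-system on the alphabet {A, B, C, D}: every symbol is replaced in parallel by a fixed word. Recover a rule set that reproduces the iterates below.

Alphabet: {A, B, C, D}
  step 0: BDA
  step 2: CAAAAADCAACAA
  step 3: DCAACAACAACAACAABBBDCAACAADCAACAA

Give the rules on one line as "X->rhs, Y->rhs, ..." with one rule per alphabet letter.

  step 2 ⇒ step 3: CAAAAADCAACAA ⇒ D·CAA·CAA·CAA·CAA·CAA·BBB·D·CAA·CAA·D·CAA·CAA
    A ↦ CAA
    C ↦ D
    D ↦ BBB
    B ↦ A  (constrained at step 0)

A->CAA, B->A, C->D, D->BBB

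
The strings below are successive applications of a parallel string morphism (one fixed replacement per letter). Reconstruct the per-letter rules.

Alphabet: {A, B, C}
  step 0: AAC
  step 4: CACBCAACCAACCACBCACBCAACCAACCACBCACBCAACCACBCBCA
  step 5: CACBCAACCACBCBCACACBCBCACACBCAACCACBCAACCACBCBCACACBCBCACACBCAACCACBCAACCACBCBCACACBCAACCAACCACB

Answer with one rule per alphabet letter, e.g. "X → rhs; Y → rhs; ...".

  step 4 ⇒ step 5: CACBCAACCAACCACBCACBCAACCAACCACBCACBCAACCACBCBCA ⇒ CA·CB·CA·AC·CA·CB·CB·CA·CA·CB·CB·CA·CA·CB·CA·AC·CA·CB·CA·AC·CA·CB·CB·CA·CA·CB·CB·CA·CA·CB·CA·AC·CA·CB·CA·AC·CA·CB·CB·CA·CA·CB·CA·AC·CA·AC·CA·CB
    A ↦ CB
    B ↦ AC
    C ↦ CA

A->CB, B->AC, C->CA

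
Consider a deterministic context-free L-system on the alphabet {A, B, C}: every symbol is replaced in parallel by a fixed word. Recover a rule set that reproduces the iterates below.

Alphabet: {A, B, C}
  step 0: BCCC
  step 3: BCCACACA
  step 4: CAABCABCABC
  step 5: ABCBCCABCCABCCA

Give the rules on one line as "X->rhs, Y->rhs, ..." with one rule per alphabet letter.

A->BC, B->C, C->A

  step 4 ⇒ step 5: CAABCABCABC ⇒ A·BC·BC·C·A·BC·C·A·BC·C·A
    A ↦ BC
    B ↦ C
    C ↦ A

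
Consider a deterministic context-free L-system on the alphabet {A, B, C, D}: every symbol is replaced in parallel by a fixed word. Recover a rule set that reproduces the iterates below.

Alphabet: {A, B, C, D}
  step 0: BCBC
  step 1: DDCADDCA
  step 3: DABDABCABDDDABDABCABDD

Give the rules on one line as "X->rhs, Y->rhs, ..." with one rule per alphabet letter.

A->B, B->DD, C->CA, D->DA

  step 0 ⇒ step 1: BCBC ⇒ DD·CA·DD·CA
    B ↦ DD
    C ↦ CA
    A ↦ B  (constrained at step 1)
    D ↦ DA  (constrained at step 1)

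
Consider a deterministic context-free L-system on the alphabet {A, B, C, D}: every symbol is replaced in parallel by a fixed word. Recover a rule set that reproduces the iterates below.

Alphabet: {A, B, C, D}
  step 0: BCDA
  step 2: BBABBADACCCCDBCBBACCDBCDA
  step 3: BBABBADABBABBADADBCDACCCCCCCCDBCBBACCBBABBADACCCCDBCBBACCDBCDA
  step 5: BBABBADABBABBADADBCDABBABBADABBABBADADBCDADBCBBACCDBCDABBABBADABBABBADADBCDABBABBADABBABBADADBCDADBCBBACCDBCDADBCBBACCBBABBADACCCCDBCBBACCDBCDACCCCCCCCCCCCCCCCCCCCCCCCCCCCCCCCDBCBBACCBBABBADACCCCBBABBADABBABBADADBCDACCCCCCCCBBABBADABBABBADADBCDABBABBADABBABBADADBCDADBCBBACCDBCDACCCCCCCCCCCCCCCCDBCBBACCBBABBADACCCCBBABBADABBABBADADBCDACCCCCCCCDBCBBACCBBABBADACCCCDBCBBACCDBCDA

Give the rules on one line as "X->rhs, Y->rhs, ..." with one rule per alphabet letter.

A->DA, B->BBA, C->CC, D->DBC

  step 2 ⇒ step 3: BBABBADACCCCDBCBBACCDBCDA ⇒ BBA·BBA·DA·BBA·BBA·DA·DBC·DA·CC·CC·CC·CC·DBC·BBA·CC·BBA·BBA·DA·CC·CC·DBC·BBA·CC·DBC·DA
    A ↦ DA
    B ↦ BBA
    C ↦ CC
    D ↦ DBC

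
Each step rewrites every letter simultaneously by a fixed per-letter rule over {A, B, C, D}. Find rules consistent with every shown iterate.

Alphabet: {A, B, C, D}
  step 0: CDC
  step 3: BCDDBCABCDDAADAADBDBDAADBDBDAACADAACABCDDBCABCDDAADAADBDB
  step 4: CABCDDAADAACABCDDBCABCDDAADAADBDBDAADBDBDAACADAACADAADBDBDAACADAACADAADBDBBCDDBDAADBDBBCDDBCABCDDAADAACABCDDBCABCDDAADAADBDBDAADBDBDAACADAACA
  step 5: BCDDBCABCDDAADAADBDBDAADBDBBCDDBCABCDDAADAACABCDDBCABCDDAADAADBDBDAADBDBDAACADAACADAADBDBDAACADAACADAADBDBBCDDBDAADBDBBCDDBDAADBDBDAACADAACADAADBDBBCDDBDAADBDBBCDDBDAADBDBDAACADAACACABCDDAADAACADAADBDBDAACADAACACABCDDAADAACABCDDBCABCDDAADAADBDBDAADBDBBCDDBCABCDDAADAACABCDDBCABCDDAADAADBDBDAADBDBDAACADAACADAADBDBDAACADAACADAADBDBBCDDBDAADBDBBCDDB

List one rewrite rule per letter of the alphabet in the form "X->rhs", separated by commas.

A->DB, B->CA, C->BCD, D->DAA

  step 4 ⇒ step 5: CABCDDAADAACABCDDBCABCDDAADAADBDBDAADBDBDAACADAACADAADBDBDAACADAACADAADBDBBCDDBDAADBDBBCDDBCABCDDAADAACABCDDBCABCDDAADAADBDBDAADBDBDAACADAACA ⇒ BCD·DB·CA·BCD·DAA·DAA·DB·DB·DAA·DB·DB·BCD·DB·CA·BCD·DAA·DAA·CA·BCD·DB·CA·BCD·DAA·DAA·DB·DB·DAA·DB·DB·DAA·CA·DAA·CA·DAA·DB·DB·DAA·CA·DAA·CA·DAA·DB·DB·BCD·DB·DAA·DB·DB·BCD·DB·DAA·DB·DB·DAA·CA·DAA·CA·DAA·DB·DB·BCD·DB·DAA·DB·DB·BCD·DB·DAA·DB·DB·DAA·CA·DAA·CA·CA·BCD·DAA·DAA·CA·DAA·DB·DB·DAA·CA·DAA·CA·CA·BCD·DAA·DAA·CA·BCD·DB·CA·BCD·DAA·DAA·DB·DB·DAA·DB·DB·BCD·DB·CA·BCD·DAA·DAA·CA·BCD·DB·CA·BCD·DAA·DAA·DB·DB·DAA·DB·DB·DAA·CA·DAA·CA·DAA·DB·DB·DAA·CA·DAA·CA·DAA·DB·DB·BCD·DB·DAA·DB·DB·BCD·DB
    A ↦ DB
    B ↦ CA
    C ↦ BCD
    D ↦ DAA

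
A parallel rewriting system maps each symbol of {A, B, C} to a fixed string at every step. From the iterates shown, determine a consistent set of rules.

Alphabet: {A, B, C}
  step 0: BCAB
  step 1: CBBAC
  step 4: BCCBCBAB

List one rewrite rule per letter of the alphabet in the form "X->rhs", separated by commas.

  step 0 ⇒ step 1: BCAB ⇒ C·B·BA·C
    A ↦ BA
    B ↦ C
    C ↦ B

A->BA, B->C, C->B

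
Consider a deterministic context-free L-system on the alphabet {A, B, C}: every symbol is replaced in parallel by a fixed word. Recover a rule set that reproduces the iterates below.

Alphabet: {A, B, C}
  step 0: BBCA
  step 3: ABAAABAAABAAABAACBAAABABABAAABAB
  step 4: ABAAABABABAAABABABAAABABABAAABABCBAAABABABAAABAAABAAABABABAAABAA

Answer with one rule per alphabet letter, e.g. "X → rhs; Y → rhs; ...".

A->AB, B->AA, C->CB

  step 3 ⇒ step 4: ABAAABAAABAAABAACBAAABABABAAABAB ⇒ AB·AA·AB·AB·AB·AA·AB·AB·AB·AA·AB·AB·AB·AA·AB·AB·CB·AA·AB·AB·AB·AA·AB·AA·AB·AA·AB·AB·AB·AA·AB·AA
    A ↦ AB
    B ↦ AA
    C ↦ CB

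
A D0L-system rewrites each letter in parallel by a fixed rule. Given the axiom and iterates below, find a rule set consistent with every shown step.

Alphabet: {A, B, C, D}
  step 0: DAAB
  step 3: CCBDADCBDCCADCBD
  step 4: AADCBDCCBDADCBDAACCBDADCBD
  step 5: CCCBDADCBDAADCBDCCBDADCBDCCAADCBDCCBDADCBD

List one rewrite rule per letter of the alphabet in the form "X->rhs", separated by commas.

  step 4 ⇒ step 5: AADCBDCCBDADCBDAACCBDADCBD ⇒ C·C·CBD·A·D·CBD·A·A·D·CBD·C·CBD·A·D·CBD·C·C·A·A·D·CBD·C·CBD·A·D·CBD
    A ↦ C
    B ↦ D
    C ↦ A
    D ↦ CBD

A->C, B->D, C->A, D->CBD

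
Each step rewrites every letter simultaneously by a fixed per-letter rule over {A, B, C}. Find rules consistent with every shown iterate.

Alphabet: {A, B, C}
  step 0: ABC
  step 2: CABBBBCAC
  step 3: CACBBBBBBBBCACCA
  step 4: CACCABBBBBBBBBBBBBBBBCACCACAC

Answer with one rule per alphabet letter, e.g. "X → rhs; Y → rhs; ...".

A->C, B->BB, C->CA

  step 3 ⇒ step 4: CACBBBBBBBBCACCA ⇒ CA·C·CA·BB·BB·BB·BB·BB·BB·BB·BB·CA·C·CA·CA·C
    A ↦ C
    B ↦ BB
    C ↦ CA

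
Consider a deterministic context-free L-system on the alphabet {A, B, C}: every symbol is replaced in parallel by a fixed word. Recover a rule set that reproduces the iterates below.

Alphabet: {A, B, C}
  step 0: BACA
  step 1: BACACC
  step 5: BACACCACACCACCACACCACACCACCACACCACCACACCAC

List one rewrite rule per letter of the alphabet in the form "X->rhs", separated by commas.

  step 0 ⇒ step 1: BACA ⇒ BA·C·AC·C
    A ↦ C
    B ↦ BA
    C ↦ AC

A->C, B->BA, C->AC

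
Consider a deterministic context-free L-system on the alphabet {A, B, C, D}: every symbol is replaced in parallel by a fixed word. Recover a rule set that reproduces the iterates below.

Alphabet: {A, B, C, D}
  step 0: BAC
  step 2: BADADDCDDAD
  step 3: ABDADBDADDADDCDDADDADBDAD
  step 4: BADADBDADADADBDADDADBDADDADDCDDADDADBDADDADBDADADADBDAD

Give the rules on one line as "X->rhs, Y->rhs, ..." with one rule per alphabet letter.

  step 3 ⇒ step 4: ABDADBDADDADDCDDADDADBDAD ⇒ B·A·DAD·B·DAD·A·DAD·B·DAD·DAD·B·DAD·DAD·DCD·DAD·DAD·B·DAD·DAD·B·DAD·A·DAD·B·DAD
    A ↦ B
    B ↦ A
    C ↦ DCD
    D ↦ DAD

A->B, B->A, C->DCD, D->DAD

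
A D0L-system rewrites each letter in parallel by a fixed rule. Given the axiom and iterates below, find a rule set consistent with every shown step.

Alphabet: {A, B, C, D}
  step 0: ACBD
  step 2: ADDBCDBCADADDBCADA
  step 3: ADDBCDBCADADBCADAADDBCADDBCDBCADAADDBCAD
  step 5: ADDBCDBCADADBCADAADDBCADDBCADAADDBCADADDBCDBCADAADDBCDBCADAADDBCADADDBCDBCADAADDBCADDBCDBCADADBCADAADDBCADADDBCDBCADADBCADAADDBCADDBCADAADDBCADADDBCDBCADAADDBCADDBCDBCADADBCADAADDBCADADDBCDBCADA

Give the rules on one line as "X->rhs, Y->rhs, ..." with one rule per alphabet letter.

A->AD, B->A, C->DA, D->DBC

  step 2 ⇒ step 3: ADDBCDBCADADDBCADA ⇒ AD·DBC·DBC·A·DA·DBC·A·DA·AD·DBC·AD·DBC·DBC·A·DA·AD·DBC·AD
    A ↦ AD
    B ↦ A
    C ↦ DA
    D ↦ DBC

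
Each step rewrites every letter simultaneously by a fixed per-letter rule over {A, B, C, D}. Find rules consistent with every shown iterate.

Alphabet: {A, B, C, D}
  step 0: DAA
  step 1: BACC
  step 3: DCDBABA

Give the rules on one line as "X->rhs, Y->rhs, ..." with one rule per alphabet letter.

  step 0 ⇒ step 1: DAA ⇒ BA·C·C
    A ↦ C
    D ↦ BA
    B ↦ CA  (constrained at step 1)
    C ↦ D  (constrained at step 1)

A->C, B->CA, C->D, D->BA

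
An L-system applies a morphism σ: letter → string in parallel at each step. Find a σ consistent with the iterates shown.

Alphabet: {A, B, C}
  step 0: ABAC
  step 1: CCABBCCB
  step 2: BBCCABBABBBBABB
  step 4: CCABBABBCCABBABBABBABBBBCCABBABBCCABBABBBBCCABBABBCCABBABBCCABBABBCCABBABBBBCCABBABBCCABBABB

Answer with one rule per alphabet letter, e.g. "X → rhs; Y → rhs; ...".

A->CC, B->ABB, C->B

  step 1 ⇒ step 2: CCABBCCB ⇒ B·B·CC·ABB·ABB·B·B·ABB
    A ↦ CC
    B ↦ ABB
    C ↦ B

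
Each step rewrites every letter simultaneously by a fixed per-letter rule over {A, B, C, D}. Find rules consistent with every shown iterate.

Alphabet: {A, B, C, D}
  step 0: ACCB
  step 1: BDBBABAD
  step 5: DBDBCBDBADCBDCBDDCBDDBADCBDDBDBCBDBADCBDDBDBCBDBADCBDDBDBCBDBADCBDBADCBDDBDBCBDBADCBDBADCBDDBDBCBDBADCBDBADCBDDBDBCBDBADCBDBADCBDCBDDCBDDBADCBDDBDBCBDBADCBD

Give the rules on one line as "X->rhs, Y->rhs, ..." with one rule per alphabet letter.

  step 0 ⇒ step 1: ACCB ⇒ BDB·BA·BA·D
    A ↦ BDB
    B ↦ D
    C ↦ BA
    D ↦ CBD  (constrained at step 1)

A->BDB, B->D, C->BA, D->CBD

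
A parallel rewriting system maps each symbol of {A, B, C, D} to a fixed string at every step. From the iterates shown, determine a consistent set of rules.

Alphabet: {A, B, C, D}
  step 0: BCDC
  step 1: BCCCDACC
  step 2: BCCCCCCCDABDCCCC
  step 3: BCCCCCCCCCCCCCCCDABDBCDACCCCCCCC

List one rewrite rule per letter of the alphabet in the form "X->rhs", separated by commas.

  step 2 ⇒ step 3: BCCCCCCCDABDCCCC ⇒ BC·CC·CC·CC·CC·CC·CC·CC·DA·BD·BC·DA·CC·CC·CC·CC
    A ↦ BD
    B ↦ BC
    C ↦ CC
    D ↦ DA

A->BD, B->BC, C->CC, D->DA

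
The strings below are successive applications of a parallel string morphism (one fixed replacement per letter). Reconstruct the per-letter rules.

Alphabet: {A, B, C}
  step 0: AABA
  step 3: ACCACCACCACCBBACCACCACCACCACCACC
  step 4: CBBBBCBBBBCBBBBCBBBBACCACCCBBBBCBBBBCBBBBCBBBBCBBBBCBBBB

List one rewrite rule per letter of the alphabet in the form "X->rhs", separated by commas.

  step 3 ⇒ step 4: ACCACCACCACCBBACCACCACCACCACCACC ⇒ C·BB·BB·C·BB·BB·C·BB·BB·C·BB·BB·ACC·ACC·C·BB·BB·C·BB·BB·C·BB·BB·C·BB·BB·C·BB·BB·C·BB·BB
    A ↦ C
    B ↦ ACC
    C ↦ BB

A->C, B->ACC, C->BB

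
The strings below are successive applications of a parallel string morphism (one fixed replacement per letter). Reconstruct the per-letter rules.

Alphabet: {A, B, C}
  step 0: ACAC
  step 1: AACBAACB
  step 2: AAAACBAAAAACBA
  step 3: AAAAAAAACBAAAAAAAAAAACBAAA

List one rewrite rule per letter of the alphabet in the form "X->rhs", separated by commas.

A->AA, B->A, C->CB

  step 2 ⇒ step 3: AAAACBAAAAACBA ⇒ AA·AA·AA·AA·CB·A·AA·AA·AA·AA·AA·CB·A·AA
    A ↦ AA
    B ↦ A
    C ↦ CB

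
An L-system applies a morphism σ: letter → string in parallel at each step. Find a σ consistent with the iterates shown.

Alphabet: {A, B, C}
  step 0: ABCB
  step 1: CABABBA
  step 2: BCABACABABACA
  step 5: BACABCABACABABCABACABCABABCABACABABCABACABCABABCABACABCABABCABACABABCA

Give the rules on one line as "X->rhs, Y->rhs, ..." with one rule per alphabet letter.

A->CA, B->BA, C->B

  step 1 ⇒ step 2: CABABBA ⇒ B·CA·BA·CA·BA·BA·CA
    A ↦ CA
    B ↦ BA
    C ↦ B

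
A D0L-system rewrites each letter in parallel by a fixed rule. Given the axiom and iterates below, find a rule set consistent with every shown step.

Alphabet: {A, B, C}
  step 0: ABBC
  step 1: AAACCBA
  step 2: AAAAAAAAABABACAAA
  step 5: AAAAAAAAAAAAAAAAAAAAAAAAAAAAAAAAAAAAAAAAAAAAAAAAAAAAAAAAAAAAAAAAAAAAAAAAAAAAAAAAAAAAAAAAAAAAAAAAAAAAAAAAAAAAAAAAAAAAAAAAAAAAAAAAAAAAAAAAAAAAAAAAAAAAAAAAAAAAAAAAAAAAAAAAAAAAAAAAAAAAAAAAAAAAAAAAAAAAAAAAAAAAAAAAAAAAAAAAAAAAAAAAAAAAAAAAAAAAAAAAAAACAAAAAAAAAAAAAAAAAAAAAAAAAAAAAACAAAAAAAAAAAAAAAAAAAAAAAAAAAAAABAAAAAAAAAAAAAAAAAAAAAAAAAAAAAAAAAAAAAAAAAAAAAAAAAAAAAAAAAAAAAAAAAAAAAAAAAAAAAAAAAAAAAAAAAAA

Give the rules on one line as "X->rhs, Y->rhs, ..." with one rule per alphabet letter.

  step 1 ⇒ step 2: AAACCBA ⇒ AAA·AAA·AAA·BA·BA·C·AAA
    A ↦ AAA
    B ↦ C
    C ↦ BA

A->AAA, B->C, C->BA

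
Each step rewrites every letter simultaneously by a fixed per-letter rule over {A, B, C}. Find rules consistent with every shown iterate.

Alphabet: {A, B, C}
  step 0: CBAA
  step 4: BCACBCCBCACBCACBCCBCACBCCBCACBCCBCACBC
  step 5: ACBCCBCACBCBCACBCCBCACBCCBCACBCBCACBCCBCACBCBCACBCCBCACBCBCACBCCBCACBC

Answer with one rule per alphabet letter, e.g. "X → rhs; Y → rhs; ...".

A->C, B->AC, C->BC

  step 4 ⇒ step 5: BCACBCCBCACBCACBCCBCACBCCBCACBCCBCACBC ⇒ AC·BC·C·BC·AC·BC·BC·AC·BC·C·BC·AC·BC·C·BC·AC·BC·BC·AC·BC·C·BC·AC·BC·BC·AC·BC·C·BC·AC·BC·BC·AC·BC·C·BC·AC·BC
    A ↦ C
    B ↦ AC
    C ↦ BC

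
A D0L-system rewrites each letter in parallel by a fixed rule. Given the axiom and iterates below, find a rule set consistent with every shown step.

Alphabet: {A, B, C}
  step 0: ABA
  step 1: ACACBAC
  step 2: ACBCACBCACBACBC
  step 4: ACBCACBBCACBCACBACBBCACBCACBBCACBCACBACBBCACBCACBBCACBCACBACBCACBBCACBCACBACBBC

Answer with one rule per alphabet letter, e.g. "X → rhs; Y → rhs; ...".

  step 1 ⇒ step 2: ACACBAC ⇒ AC·BC·AC·BC·ACB·AC·BC
    A ↦ AC
    B ↦ ACB
    C ↦ BC

A->AC, B->ACB, C->BC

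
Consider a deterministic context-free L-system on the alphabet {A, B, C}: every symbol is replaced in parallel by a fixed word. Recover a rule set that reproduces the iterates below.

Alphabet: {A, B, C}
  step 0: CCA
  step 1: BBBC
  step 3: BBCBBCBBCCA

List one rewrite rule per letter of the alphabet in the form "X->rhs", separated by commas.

  step 0 ⇒ step 1: CCA ⇒ B·B·BC
    A ↦ BC
    C ↦ B
    B ↦ CA  (constrained at step 1)

A->BC, B->CA, C->B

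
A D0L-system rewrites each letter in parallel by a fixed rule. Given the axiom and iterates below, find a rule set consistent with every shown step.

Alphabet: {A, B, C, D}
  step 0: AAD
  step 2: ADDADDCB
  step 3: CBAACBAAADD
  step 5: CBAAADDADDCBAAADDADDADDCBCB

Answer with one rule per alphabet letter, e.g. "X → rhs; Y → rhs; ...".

  step 2 ⇒ step 3: ADDADDCB ⇒ CB·A·A·CB·A·A·A·DD
    A ↦ CB
    B ↦ DD
    C ↦ A
    D ↦ A

A->CB, B->DD, C->A, D->A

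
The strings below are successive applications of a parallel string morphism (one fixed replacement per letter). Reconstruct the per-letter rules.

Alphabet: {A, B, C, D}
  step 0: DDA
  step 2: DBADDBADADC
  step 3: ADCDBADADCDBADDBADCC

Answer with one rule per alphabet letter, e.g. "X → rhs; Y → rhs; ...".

A->DB, B->C, C->CC, D->AD

  step 2 ⇒ step 3: DBADDBADADC ⇒ AD·C·DB·AD·AD·C·DB·AD·DB·AD·CC
    A ↦ DB
    B ↦ C
    C ↦ CC
    D ↦ AD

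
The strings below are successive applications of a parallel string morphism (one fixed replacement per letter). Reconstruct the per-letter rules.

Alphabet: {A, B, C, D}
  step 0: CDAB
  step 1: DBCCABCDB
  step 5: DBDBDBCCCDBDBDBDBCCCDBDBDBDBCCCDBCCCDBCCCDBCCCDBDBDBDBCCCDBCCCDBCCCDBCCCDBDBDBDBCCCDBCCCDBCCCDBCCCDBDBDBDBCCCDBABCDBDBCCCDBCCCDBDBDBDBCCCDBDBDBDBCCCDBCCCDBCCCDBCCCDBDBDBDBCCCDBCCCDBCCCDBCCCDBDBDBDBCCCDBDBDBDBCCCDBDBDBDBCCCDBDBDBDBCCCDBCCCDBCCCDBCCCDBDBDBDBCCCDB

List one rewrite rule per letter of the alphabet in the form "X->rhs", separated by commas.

A->AB, B->CDB, C->DB, D->CC

  step 0 ⇒ step 1: CDAB ⇒ DB·CC·AB·CDB
    A ↦ AB
    B ↦ CDB
    C ↦ DB
    D ↦ CC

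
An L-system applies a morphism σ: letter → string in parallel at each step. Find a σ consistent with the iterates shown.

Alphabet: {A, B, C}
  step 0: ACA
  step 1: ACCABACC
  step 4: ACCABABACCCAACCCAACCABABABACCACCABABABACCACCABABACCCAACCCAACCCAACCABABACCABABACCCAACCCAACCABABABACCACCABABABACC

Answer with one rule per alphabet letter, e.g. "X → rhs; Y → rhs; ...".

  step 0 ⇒ step 1: ACA ⇒ ACC·AB·ACC
    A ↦ ACC
    C ↦ AB
    B ↦ CA  (constrained at step 1)

A->ACC, B->CA, C->AB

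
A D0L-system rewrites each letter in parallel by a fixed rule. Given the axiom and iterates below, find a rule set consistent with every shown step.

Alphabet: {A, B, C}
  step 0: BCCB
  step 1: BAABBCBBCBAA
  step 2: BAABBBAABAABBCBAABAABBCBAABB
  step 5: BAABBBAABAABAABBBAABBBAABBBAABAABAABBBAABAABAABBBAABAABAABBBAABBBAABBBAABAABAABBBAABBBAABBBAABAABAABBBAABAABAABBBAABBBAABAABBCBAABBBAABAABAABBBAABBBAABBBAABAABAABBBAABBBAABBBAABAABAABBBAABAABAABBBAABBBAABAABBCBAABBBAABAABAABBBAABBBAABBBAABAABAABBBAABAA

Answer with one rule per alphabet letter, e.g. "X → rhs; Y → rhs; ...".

  step 1 ⇒ step 2: BAABBCBBCBAA ⇒ BAA·B·B·BAA·BAA·BBC·BAA·BAA·BBC·BAA·B·B
    A ↦ B
    B ↦ BAA
    C ↦ BBC

A->B, B->BAA, C->BBC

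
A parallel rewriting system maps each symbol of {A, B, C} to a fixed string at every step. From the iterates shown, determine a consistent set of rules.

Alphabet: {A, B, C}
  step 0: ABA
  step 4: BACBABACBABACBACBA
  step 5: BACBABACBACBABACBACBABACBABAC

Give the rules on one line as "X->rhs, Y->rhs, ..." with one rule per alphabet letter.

  step 4 ⇒ step 5: BACBABACBABACBACBA ⇒ BA·C·BA·BA·C·BA·C·BA·BA·C·BA·C·BA·BA·C·BA·BA·C
    A ↦ C
    B ↦ BA
    C ↦ BA

A->C, B->BA, C->BA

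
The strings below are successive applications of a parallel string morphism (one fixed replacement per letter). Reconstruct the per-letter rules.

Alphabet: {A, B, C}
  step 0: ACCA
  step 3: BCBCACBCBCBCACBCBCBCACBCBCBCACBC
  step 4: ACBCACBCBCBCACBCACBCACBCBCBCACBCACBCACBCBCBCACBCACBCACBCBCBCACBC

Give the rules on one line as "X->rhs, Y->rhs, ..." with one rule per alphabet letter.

A->BC, B->AC, C->BC

  step 3 ⇒ step 4: BCBCACBCBCBCACBCBCBCACBCBCBCACBC ⇒ AC·BC·AC·BC·BC·BC·AC·BC·AC·BC·AC·BC·BC·BC·AC·BC·AC·BC·AC·BC·BC·BC·AC·BC·AC·BC·AC·BC·BC·BC·AC·BC
    A ↦ BC
    B ↦ AC
    C ↦ BC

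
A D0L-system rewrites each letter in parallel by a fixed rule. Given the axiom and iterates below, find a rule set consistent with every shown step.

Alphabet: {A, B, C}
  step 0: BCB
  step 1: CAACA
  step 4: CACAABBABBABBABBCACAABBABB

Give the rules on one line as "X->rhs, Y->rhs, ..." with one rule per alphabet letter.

  step 0 ⇒ step 1: BCB ⇒ CA·A·CA
    B ↦ CA
    C ↦ A
    A ↦ BB  (constrained at step 1)

A->BB, B->CA, C->A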